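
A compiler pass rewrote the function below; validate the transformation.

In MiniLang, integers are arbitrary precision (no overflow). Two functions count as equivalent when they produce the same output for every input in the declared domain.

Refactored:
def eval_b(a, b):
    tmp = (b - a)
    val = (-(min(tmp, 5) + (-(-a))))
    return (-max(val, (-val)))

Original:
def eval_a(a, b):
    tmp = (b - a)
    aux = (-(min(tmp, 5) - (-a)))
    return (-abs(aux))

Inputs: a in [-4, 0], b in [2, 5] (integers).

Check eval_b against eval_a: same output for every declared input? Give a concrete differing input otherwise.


This is a faithful refactor — arithmetic usage differs; and min/max/abs usage differs; and local variable names differ, but the computed results match everywhere.
Tracing a=-2, b=4: eval_a: tmp=6, then aux=-3, then returns -3 | eval_b: tmp=6, then val=-3, then returns -3 — matching result -3.
An exhaustive pass over the 20 declared inputs shows identical outputs.
verdict: equivalent


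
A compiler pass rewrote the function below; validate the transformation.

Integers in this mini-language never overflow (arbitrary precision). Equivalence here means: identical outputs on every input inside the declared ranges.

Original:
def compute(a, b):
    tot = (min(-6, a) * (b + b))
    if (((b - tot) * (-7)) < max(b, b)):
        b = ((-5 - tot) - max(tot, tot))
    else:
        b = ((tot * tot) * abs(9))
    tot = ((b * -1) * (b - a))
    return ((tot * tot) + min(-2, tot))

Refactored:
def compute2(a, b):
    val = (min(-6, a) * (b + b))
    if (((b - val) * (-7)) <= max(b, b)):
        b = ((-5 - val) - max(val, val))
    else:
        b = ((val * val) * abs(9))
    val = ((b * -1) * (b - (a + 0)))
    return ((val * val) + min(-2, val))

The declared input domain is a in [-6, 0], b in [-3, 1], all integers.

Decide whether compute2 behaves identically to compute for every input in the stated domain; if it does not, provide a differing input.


Consider the input a=-6, b=0.
compute: tot = 0; (((b - tot) * (-7)) < max(b, b)) -> false; b = 0; tot = 0; return -2
compute2: val = 0; (((b - val) * (-7)) <= max(b, b)) -> true; b = -5; val = 5; return 23
-2 != 23, so the rewrite changes behavior.
verdict: not equivalent; witness: a=-6, b=0


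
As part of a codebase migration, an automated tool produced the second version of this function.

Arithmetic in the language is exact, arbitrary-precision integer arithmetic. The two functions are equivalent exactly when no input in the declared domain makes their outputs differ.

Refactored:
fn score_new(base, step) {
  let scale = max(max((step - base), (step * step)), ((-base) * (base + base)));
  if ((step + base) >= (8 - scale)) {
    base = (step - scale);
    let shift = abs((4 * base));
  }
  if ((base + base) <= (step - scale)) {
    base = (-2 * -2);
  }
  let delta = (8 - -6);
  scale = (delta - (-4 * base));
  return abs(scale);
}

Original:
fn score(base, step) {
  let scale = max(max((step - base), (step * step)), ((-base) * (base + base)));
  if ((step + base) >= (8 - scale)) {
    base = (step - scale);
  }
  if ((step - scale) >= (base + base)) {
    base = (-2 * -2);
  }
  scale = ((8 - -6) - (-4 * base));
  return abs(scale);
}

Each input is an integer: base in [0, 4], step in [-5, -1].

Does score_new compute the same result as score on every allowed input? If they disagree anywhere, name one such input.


The two are interchangeable: local variable names differ; and constant usage differs; and statement counts differ; and min/max/abs usage differs; and arithmetic usage differs; and comparison usage differs, and every declared input agrees.
One worked example (base=3, step=-3) — score: scale := 9 | ((step + base) >= (8 - scale)): true | base := -12 | ((step - scale) >= (base + base)): true | base := 4 | scale := 30 | result 30; score_new: scale := 9 | ((step + base) >= (8 - scale)): true | base := -12 | shift := 48 | ((base + base) <= (step - scale)): true | base := 4 | delta := 14 | scale := 30 | result 30; agreement on 30.
Sweeping the whole domain (25 inputs) finds no disagreement.
verdict: equivalent


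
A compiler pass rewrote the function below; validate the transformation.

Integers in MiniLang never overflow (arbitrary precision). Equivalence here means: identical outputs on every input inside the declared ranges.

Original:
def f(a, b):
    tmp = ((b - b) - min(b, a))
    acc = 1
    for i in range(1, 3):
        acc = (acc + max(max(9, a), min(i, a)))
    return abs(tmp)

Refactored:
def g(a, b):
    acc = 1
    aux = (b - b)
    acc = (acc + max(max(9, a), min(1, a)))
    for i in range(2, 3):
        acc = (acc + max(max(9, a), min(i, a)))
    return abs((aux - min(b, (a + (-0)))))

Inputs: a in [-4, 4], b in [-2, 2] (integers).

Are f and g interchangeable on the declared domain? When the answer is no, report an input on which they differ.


Although min/max/abs usage differs, and constant usage differs, and local variable names differ, and arithmetic usage differs, and statement counts differ, and loop structure differs, 45/45 inputs agree.
verdict: equivalent


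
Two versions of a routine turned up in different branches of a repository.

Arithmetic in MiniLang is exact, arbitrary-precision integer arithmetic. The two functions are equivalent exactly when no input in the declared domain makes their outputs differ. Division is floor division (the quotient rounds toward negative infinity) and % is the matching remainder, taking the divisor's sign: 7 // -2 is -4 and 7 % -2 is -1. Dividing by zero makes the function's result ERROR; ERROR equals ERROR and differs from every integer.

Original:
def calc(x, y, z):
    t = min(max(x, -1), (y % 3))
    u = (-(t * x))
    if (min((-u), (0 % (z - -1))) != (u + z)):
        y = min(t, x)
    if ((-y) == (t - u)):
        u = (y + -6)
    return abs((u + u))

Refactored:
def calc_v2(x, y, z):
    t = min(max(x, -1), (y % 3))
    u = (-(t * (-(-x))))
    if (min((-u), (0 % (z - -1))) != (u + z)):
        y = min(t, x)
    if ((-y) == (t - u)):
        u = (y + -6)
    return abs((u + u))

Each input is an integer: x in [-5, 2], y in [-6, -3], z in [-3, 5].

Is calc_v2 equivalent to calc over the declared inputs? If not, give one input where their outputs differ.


Reading the diff, among the changes: same computation, different form.
Tracing x=-4, y=-5, z=2: calc: t = -1; u = -4; (min((-u), (0 % (z - -1))) != (u + z)) -> true; y = -4; ((-y) == (t - u)) -> false; return 8 | calc_v2: t = -1; u = -4; (min((-u), (0 % (z - -1))) != (u + z)) -> true; y = -4; ((-y) == (t - u)) -> false; return 8 — matching result 8.
Every one of the 288 inputs gives matching results.
verdict: equivalent


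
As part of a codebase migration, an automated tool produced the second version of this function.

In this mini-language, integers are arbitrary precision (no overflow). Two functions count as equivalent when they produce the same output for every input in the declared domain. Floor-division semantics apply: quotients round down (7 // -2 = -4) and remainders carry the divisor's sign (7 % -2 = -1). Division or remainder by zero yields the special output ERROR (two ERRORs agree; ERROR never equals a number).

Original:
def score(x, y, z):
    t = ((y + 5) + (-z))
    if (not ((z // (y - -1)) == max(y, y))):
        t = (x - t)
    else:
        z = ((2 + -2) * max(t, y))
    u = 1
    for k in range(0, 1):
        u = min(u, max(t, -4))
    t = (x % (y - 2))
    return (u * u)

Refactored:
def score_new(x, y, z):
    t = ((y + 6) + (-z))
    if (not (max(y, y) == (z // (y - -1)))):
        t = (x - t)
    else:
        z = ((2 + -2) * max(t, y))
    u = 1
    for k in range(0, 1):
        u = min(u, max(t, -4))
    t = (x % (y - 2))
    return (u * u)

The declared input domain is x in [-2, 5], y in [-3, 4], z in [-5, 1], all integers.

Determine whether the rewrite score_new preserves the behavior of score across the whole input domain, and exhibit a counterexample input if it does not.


On input x=-2, y=-3, z=1, score returns 9 while score_new returns 16.
verdict: not equivalent; witness: x=-2, y=-3, z=1


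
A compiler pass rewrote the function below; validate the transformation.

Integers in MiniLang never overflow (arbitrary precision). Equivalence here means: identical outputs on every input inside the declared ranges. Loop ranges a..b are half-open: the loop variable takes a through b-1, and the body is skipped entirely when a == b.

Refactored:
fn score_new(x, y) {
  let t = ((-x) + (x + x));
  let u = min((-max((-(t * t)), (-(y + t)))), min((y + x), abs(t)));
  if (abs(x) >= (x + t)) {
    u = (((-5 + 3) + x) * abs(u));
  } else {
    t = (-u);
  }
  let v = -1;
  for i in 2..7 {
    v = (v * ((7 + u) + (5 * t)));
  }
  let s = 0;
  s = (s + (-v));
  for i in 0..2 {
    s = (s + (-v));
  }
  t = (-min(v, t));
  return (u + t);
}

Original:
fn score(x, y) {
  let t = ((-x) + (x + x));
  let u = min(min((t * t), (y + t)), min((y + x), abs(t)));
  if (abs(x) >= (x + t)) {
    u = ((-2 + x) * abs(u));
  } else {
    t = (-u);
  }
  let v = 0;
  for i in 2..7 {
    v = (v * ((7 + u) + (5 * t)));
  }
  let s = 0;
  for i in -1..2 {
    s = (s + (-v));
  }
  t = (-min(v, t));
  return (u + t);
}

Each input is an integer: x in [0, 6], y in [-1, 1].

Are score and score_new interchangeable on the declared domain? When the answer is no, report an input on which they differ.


Evaluate both at x=0, y=-1.
score: t = 0; u = -1; (abs(x) >= (x + t)) -> true; u = -2; v = 0; [i=2]; v = 0; [i=3]; v = 0; [i=4]; v = 0; [i=5]; v = 0; [i=6]; v = 0; s = 0; [i=-1]; s = 0; [i=0]; s = 0; [i=1]; s = 0; t = 0; return -2
score_new: t = 0; u = -1; (abs(x) >= (x + t)) -> true; u = -2; v = -1; [i=2]; v = -5; [i=3]; v = -25; [i=4]; v = -125; [i=5]; v = -625; [i=6]; v = -3125; s = 0; s = 3125; [i=0]; s = 6250; [i=1]; s = 9375; t = 3125; return 3123
-2 against 3123: the behavior changed.
verdict: not equivalent; witness: x=0, y=-1


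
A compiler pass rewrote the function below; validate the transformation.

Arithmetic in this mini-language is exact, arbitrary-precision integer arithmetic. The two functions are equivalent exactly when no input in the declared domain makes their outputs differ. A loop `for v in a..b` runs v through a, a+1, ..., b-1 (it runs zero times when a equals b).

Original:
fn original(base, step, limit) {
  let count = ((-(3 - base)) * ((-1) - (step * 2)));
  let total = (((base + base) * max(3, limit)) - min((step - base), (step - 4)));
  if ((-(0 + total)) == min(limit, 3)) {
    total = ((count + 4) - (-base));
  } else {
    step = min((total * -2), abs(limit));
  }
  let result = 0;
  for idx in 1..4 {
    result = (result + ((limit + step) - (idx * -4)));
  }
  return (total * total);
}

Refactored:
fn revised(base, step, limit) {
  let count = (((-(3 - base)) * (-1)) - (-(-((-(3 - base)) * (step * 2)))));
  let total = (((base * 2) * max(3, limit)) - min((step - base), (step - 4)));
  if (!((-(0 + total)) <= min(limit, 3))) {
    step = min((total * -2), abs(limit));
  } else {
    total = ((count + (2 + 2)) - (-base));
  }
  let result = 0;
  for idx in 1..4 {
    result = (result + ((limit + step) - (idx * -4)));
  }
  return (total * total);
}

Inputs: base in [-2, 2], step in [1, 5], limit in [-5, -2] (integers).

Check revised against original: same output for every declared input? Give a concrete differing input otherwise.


Not equivalent: base=0, step=1, limit=-2 separates them (9 vs 169).
original: count = 9; total = 3; ((-(0 + total)) == min(limit, 3)) -> false; step = -6; result = 0; [idx=1]; result = -4; [idx=2]; result = -4; [idx=3]; result = 0; return 9
revised: count = 9; total = 3; (!((-(0 + total)) <= min(limit, 3))) -> false; total = 13; result = 0; [idx=1]; result = 3; [idx=2]; result = 10; [idx=3]; result = 21; return 169
verdict: not equivalent; witness: base=0, step=1, limit=-2


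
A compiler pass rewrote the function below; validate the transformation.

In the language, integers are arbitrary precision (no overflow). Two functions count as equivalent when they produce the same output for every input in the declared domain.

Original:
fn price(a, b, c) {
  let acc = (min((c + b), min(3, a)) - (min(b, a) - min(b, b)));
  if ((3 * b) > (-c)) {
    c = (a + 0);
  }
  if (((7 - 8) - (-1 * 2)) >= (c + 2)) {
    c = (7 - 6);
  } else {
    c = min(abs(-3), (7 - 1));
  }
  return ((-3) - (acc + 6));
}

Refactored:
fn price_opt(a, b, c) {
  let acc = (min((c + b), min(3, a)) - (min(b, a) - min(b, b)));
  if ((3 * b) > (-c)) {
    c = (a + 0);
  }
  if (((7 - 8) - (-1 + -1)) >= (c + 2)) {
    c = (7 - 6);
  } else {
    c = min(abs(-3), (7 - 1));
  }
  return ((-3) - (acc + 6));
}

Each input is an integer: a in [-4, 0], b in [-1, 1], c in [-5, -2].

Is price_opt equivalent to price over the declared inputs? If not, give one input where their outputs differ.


The two versions differ — the changes include arithmetic usage differs, constant usage differs.
Spot check at a=0, b=1, c=-4 — price: acc becomes -2; next ((3 * b) > (-c)) evaluates to false; next (((7 - 8) - (-1 * 2)) >= (c + 2)) evaluates to true; next c becomes 1; next final value -7. price_opt: acc becomes -2; next ((3 * b) > (-c)) evaluates to false; next (((7 - 8) - (-1 + -1)) >= (c + 2)) evaluates to true; next c becomes 1; next final value -7. Both give -7.
Across all 60 domain points the two functions coincide.
verdict: equivalent


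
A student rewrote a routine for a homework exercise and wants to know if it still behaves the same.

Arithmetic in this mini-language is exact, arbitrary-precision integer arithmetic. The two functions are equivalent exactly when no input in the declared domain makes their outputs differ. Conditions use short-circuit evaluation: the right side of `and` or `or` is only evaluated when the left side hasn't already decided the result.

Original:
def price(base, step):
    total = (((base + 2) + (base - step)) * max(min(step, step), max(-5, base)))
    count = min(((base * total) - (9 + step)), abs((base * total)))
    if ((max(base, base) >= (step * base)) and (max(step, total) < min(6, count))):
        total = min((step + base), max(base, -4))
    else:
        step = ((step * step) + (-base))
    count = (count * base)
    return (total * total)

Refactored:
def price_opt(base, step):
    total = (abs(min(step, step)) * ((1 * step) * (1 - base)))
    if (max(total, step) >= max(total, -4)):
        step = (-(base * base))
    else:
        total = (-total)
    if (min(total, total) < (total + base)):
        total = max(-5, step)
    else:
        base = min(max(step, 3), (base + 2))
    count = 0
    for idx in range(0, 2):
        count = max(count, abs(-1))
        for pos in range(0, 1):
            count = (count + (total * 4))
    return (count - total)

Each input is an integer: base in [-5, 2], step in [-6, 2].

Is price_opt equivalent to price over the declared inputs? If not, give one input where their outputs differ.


Not equivalent: base=-5, step=-6 separates them (100 vs 1513).
price: total=10, then count=-53, then ((max(base, base) >= (step * base)) and (max(step, total) < min(6, count))) is false, then step=41, then count=265, then returns 100
price_opt: total=-216, then (max(total, step) >= max(total, -4)) is false, then total=216, then (min(total, total) < (total + base)) is false, then base=-3, then count=0, then (idx=0), then count=1, then (pos=0), then count=865, then (idx=1), then count=865, then (pos=0), then count=1729, then returns 1513
verdict: not equivalent; witness: base=-5, step=-6


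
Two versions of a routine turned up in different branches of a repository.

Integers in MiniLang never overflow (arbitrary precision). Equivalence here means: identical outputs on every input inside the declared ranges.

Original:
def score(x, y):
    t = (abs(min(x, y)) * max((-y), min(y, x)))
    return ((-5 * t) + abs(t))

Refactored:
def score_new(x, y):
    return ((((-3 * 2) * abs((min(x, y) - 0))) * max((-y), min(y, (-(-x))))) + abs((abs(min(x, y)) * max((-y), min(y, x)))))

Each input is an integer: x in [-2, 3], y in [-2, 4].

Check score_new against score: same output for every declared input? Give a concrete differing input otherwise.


Input x=-2, y=-2: -16 from score versus -20 from score_new.
verdict: not equivalent; witness: x=-2, y=-2


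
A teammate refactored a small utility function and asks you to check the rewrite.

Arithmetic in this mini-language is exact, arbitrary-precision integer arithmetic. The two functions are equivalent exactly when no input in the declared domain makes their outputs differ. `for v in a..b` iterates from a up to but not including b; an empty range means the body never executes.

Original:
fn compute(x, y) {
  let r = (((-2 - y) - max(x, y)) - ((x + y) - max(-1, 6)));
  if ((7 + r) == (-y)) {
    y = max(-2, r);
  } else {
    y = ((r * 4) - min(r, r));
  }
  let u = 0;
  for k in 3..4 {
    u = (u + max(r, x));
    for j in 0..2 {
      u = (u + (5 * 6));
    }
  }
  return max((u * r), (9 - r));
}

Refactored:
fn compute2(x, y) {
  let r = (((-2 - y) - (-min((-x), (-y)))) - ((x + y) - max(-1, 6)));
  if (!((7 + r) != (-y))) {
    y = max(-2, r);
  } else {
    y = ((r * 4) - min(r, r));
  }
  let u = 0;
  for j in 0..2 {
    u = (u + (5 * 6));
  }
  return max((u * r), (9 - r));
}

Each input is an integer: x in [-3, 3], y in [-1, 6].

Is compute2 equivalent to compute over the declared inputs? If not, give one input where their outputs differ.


Take x=-3, y=-1.
compute: r=10, then ((7 + r) == (-y)) is false, then y=30, then u=0, then (k=3), then u=10, then (j=0), then u=40, then (j=1), then u=70, then returns 700
compute2: r=10, then (!((7 + r) != (-y))) is false, then y=30, then u=0, then (j=0), then u=30, then (j=1), then u=60, then returns 600
700 against 600: the behavior changed.
verdict: not equivalent; witness: x=-3, y=-1


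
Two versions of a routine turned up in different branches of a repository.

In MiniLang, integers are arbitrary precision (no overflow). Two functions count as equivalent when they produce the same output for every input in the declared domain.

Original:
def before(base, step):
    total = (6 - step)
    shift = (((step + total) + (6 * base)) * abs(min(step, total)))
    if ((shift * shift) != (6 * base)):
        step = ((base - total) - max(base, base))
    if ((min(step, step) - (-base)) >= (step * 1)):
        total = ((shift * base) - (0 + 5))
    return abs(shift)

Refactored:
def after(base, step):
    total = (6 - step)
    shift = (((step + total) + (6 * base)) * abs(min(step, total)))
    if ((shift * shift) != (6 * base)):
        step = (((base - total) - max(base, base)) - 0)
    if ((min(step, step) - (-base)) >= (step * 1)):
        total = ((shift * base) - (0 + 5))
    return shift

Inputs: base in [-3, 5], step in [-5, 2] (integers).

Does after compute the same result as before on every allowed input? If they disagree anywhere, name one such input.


Not equivalent: base=-3, step=-5 separates them (60 vs -60).
before: total = 11; shift = -60; ((shift * shift) != (6 * base)) -> true; step = -11; ((min(step, step) - (-base)) >= (step * 1)) -> false; return 60
after: total = 11; shift = -60; ((shift * shift) != (6 * base)) -> true; step = -11; ((min(step, step) - (-base)) >= (step * 1)) -> false; return -60
verdict: not equivalent; witness: base=-3, step=-5


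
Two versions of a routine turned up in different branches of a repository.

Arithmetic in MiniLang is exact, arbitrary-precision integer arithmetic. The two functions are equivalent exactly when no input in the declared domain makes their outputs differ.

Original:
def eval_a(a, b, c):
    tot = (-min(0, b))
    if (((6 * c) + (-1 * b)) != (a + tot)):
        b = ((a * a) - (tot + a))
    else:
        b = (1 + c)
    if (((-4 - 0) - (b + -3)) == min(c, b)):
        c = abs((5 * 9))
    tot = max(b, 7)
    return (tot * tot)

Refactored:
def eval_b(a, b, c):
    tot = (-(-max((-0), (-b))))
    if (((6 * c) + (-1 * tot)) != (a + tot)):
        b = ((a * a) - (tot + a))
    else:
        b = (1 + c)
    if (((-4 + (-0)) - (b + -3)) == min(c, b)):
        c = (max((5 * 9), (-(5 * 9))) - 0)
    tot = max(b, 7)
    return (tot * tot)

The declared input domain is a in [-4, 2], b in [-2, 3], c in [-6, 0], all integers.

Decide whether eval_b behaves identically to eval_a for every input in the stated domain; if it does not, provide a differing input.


These are not equivalent — on a=-4, b=-2, c=0 the outputs split (324 vs 49).
eval_a: tot=2, then (((6 * c) + (-1 * b)) != (a + tot)) is true, then b=18, then (((-4 - 0) - (b + -3)) == min(c, b)) is false, then tot=18, then returns 324
eval_b: tot=2, then (((6 * c) + (-1 * tot)) != (a + tot)) is false, then b=1, then (((-4 + (-0)) - (b + -3)) == min(c, b)) is false, then tot=7, then returns 49
verdict: not equivalent; witness: a=-4, b=-2, c=0


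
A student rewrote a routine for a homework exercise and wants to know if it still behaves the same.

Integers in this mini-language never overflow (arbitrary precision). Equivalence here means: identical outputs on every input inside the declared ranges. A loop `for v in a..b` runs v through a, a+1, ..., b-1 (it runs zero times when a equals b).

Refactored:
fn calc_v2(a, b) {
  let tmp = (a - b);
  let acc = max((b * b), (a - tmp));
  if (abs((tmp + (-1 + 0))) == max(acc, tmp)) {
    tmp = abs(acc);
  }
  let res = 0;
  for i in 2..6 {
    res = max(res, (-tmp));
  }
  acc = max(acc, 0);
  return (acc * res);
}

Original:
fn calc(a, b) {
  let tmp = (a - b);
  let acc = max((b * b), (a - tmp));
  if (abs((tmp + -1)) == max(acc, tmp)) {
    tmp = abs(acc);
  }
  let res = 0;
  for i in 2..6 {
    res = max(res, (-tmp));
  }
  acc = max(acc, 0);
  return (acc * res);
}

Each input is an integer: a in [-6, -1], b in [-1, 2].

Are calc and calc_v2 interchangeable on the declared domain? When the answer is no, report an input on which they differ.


Differences: arithmetic usage differs; constant usage differs — yet all 24 inputs agree.
verdict: equivalent


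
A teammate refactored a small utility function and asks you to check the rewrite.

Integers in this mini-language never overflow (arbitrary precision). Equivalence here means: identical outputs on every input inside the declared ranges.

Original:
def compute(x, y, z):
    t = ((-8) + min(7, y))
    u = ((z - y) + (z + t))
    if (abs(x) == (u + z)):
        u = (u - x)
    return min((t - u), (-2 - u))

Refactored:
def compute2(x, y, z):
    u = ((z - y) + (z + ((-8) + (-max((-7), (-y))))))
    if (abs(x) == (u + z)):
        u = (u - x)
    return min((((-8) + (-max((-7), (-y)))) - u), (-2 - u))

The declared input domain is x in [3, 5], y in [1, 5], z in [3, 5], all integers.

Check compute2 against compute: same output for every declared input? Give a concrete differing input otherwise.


Side by side, the visible changes include: constant usage differs; also arithmetic usage differs; also statement counts differ; also min/max/abs usage differs; also local variable names differ.
Tracing x=4, y=1, z=5: compute: t = -7; u = 2; (abs(x) == (u + z)) -> false; return -9 | compute2: u = 2; (abs(x) == (u + z)) -> false; return -9 — matching result -9.
Checked all 45 inputs in the declared domain: the outputs agree on every one.
verdict: equivalent


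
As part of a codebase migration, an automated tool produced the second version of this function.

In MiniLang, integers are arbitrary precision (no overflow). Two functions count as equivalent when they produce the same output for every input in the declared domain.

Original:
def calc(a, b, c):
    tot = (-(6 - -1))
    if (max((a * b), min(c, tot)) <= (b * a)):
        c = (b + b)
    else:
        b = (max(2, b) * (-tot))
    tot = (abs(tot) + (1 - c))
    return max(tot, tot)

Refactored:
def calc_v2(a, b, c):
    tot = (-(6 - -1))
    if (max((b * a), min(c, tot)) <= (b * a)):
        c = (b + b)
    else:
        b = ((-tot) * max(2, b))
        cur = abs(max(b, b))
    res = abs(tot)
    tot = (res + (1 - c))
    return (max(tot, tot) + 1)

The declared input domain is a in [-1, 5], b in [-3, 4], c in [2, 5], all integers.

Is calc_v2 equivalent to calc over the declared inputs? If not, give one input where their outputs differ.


These are not equivalent — on a=-1, b=-3, c=2 the outputs split (14 vs 15).
calc: tot = -7; (max((a * b), min(c, tot)) <= (b * a)) -> true; c = -6; tot = 14; return 14
calc_v2: tot = -7; (max((b * a), min(c, tot)) <= (b * a)) -> true; c = -6; res = 7; tot = 14; return 15
verdict: not equivalent; witness: a=-1, b=-3, c=2


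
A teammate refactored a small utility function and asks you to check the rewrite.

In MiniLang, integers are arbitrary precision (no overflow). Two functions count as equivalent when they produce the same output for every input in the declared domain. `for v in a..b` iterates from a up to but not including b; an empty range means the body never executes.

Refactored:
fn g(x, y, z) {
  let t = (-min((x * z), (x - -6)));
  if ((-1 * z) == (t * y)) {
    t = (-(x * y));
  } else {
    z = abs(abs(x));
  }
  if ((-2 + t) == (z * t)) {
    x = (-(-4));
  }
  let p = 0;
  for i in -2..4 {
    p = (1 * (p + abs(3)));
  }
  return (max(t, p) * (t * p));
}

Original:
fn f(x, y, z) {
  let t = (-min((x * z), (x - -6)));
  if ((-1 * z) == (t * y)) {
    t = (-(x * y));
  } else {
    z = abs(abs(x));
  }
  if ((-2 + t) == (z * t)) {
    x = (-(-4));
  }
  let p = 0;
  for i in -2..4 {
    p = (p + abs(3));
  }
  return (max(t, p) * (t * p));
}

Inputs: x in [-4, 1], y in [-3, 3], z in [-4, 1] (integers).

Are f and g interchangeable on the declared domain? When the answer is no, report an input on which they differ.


Equivalent — the differences include arithmetic usage differs; and constant usage differs, yet no declared input distinguishes the two.
Spot check at x=1, y=3, z=-3 — f: t becomes 3; next ((-1 * z) == (t * y)) evaluates to false; next z becomes 1; next ((-2 + t) == (z * t)) evaluates to false; next p becomes 0; next at i=-2:; next p becomes 3; next at i=-1:; next p becomes 6; next at i=0:; next p becomes 9; next at i=1:; next p becomes 12; next at i=2:; next p becomes 15; next at i=3:; next p becomes 18; next final value 972. g: t becomes 3; next ((-1 * z) == (t * y)) evaluates to false; next z becomes 1; next ((-2 + t) == (z * t)) evaluates to false; next p becomes 0; next at i=-2:; next p becomes 3; next at i=-1:; next p becomes 6; next at i=0:; next p becomes 9; next at i=1:; next p becomes 12; next at i=2:; next p becomes 15; next at i=3:; next p becomes 18; next final value 972. Both give 972.
An exhaustive pass over the 252 declared inputs shows identical outputs.
verdict: equivalent


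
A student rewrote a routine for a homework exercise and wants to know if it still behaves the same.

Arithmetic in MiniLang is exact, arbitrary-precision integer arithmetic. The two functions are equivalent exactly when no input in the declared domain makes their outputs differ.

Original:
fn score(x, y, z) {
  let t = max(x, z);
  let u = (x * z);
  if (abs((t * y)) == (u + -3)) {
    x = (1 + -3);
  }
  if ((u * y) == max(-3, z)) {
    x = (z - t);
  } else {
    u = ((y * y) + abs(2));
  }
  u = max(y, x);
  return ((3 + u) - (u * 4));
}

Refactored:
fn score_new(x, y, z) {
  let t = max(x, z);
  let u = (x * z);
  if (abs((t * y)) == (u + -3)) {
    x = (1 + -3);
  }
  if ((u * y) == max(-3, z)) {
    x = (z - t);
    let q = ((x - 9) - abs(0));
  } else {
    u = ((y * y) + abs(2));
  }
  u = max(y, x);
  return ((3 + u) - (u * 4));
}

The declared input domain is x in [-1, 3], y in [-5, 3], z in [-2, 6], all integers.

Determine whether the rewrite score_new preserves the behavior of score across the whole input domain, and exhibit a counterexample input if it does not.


Comparing the listings, the differences include: constant usage differs; min/max/abs usage differs; local variable names differ; arithmetic usage differs; statement counts differ.
Tracing x=3, y=2, z=-1: score: t becomes 3; next u becomes -3; next (abs((t * y)) == (u + -3)) evaluates to false; next ((u * y) == max(-3, z)) evaluates to false; next u becomes 6; next u becomes 3; next final value -6 | score_new: t becomes 3; next u becomes -3; next (abs((t * y)) == (u + -3)) evaluates to false; next ((u * y) == max(-3, z)) evaluates to false; next u becomes 6; next u becomes 3; next final value -6 — matching result -6.
Sweeping the whole domain (405 inputs) finds no disagreement.
verdict: equivalent


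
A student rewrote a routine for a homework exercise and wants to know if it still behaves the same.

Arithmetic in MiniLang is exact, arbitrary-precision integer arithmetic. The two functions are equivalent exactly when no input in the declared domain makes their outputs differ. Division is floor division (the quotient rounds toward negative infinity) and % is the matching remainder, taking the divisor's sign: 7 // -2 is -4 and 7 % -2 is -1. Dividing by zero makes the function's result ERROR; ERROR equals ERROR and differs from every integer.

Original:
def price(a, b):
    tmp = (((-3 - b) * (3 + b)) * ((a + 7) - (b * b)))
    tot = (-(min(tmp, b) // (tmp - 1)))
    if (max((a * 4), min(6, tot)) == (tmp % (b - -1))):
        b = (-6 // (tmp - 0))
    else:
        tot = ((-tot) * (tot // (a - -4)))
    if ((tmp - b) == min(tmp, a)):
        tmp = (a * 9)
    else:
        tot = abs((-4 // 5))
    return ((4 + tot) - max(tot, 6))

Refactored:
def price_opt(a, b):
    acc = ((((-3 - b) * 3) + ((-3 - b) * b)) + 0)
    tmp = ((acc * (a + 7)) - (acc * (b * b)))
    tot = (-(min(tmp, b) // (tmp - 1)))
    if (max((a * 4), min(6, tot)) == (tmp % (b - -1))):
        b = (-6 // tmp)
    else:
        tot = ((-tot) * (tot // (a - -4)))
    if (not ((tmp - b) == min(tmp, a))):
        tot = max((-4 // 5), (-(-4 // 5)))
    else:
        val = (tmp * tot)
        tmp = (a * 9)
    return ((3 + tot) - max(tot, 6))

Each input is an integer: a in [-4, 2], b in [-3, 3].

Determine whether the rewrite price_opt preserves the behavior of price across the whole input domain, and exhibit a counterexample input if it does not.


Not equivalent: a=-4, b=0 separates them (-2 vs -3).
price: tmp := -27 | tot := 0 | (max((a * 4), min(6, tot)) == (tmp % (b - -1))): true | b := 0 | ((tmp - b) == min(tmp, a)): true | tmp := -36 | result -2
price_opt: acc := -9 | tmp := -27 | tot := 0 | (max((a * 4), min(6, tot)) == (tmp % (b - -1))): true | b := 0 | (not ((tmp - b) == min(tmp, a))): false | val := 0 | tmp := -36 | result -3
verdict: not equivalent; witness: a=-4, b=0


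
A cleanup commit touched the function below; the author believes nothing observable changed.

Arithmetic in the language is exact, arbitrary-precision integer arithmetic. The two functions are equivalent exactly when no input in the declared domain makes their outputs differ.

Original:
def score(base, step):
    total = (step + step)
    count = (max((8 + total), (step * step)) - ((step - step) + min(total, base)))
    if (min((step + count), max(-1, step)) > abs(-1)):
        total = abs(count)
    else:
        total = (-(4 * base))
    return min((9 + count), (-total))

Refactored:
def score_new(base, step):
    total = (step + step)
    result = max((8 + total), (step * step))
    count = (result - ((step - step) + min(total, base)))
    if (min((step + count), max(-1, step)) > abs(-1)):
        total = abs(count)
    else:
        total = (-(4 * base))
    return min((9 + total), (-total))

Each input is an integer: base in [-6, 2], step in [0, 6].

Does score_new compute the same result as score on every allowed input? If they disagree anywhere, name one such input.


These are not equivalent — on base=2, step=0 the outputs split (8 vs 1).
score: total=0, then count=8, then (min((step + count), max(-1, step)) > abs(-1)) is false, then total=-8, then returns 8
score_new: total=0, then result=8, then count=8, then (min((step + count), max(-1, step)) > abs(-1)) is false, then total=-8, then returns 1
verdict: not equivalent; witness: base=2, step=0


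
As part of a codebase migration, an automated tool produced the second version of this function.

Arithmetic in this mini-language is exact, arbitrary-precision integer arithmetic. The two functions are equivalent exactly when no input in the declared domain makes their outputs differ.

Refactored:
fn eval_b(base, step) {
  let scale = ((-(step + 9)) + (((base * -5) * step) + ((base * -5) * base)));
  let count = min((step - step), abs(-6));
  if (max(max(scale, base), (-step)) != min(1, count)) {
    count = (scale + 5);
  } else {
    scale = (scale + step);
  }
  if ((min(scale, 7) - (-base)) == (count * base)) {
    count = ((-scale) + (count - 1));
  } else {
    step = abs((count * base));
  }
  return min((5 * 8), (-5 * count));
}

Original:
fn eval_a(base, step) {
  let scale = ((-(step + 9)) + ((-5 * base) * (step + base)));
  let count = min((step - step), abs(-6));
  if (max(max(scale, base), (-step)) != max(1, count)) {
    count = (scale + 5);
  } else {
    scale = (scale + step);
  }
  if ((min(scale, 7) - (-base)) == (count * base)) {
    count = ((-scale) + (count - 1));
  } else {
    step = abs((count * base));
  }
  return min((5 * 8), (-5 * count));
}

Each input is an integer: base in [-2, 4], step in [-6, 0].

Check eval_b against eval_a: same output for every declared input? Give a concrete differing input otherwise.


These are not equivalent — on base=-2, step=-1 the outputs split (0 vs 40).
eval_a: scale=-38, then count=0, then (max(max(scale, base), (-step)) != max(1, count)) is false, then scale=-39, then ((min(scale, 7) - (-base)) == (count * base)) is false, then step=0, then returns 0
eval_b: scale=-38, then count=0, then (max(max(scale, base), (-step)) != min(1, count)) is true, then count=-33, then ((min(scale, 7) - (-base)) == (count * base)) is false, then step=66, then returns 40
verdict: not equivalent; witness: base=-2, step=-1


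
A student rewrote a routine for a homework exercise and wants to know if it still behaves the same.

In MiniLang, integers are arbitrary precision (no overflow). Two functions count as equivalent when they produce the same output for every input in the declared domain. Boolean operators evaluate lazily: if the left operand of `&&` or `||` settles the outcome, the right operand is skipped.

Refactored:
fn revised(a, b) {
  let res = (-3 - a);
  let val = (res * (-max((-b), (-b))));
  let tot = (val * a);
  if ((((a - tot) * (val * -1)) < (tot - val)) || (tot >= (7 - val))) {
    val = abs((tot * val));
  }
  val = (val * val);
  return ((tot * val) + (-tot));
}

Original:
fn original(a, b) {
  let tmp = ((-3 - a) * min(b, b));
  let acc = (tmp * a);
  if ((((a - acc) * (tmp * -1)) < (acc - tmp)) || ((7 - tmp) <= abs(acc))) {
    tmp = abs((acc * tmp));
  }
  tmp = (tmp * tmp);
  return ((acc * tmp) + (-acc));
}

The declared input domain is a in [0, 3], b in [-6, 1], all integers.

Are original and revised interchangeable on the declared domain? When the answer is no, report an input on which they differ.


These are not equivalent — on a=3, b=1 the outputs split (-209934 vs -630).
original: tmp becomes -6; next acc becomes -18; next ((((a - acc) * (tmp * -1)) < (acc - tmp)) || ((7 - tmp) <= abs(acc))) evaluates to true; next tmp becomes 108; next tmp becomes 11664; next final value -209934
revised: res becomes -6; next val becomes -6; next tot becomes -18; next ((((a - tot) * (val * -1)) < (tot - val)) || (tot >= (7 - val))) evaluates to false; next val becomes 36; next final value -630
verdict: not equivalent; witness: a=3, b=1


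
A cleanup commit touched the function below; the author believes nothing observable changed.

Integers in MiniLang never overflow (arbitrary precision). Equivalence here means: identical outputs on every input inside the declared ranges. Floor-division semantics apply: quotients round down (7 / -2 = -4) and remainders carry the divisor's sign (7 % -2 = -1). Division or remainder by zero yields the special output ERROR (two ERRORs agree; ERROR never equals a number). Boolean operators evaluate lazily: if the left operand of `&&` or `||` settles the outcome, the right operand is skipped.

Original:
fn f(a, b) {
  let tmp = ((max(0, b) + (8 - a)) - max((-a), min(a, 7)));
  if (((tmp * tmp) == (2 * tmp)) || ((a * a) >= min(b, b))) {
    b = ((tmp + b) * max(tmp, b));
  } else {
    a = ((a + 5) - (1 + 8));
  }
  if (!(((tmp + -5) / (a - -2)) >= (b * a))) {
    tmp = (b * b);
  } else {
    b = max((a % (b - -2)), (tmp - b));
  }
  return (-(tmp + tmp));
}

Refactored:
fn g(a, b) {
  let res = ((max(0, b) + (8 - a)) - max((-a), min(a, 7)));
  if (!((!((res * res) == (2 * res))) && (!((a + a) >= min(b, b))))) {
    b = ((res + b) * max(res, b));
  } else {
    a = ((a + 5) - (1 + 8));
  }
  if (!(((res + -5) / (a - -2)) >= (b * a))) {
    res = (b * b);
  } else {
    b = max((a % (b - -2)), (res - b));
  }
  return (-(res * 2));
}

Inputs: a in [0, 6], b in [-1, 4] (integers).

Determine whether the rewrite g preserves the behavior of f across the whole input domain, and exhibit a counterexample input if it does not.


Try a=1, b=2.
f: tmp = 8; (((tmp * tmp) == (2 * tmp)) || ((a * a) >= min(b, b))) -> false; a = -3; (!(((tmp + -5) / (a - -2)) >= (b * a))) -> false; b = 6; return -16
g: res = 8; (!((!((res * res) == (2 * res))) && (!((a + a) >= min(b, b))))) -> true; b = 80; (!(((res + -5) / (a - -2)) >= (b * a))) -> true; res = 6400; return -12800
-16 != -12800, so the rewrite changes behavior.
verdict: not equivalent; witness: a=1, b=2


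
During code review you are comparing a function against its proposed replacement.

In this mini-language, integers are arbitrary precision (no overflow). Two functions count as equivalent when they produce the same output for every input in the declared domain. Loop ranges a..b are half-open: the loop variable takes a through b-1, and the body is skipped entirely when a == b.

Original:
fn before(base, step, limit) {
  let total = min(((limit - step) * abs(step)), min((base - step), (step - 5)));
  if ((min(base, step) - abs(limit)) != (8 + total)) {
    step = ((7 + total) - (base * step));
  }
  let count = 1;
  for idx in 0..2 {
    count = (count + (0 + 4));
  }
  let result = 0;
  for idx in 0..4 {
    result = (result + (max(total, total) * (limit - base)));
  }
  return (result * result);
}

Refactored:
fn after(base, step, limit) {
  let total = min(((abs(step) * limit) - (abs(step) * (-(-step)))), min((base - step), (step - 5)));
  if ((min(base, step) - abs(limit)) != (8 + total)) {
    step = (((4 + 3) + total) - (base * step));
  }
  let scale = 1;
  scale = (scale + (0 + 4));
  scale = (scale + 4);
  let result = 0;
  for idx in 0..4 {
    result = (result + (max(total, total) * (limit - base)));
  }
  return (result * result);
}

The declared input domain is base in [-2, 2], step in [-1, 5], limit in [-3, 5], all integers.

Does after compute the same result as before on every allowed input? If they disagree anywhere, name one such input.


Behavior is preserved: although constant usage differs, plus local variable names differ, plus loop structure differs, plus min/max/abs usage differs, plus arithmetic usage differs, the outputs never diverge.
One worked example (base=-2, step=4, limit=3) — before: total := -6 | ((min(base, step) - abs(limit)) != (8 + total)): true | step := 9 | count := 1 | iter idx=0: | count := 5 | iter idx=1: | count := 9 | result := 0 | iter idx=0: | result := -30 | iter idx=1: | result := -60 | iter idx=2: | result := -90 | iter idx=3: | result := -120 | result 14400; after: total := -6 | ((min(base, step) - abs(limit)) != (8 + total)): true | step := 9 | scale := 1 | scale := 5 | scale := 9 | result := 0 | iter idx=0: | result := -30 | iter idx=1: | result := -60 | iter idx=2: | result := -90 | iter idx=3: | result := -120 | result 14400; agreement on 14400.
An exhaustive pass over the 315 declared inputs shows identical outputs.
verdict: equivalent


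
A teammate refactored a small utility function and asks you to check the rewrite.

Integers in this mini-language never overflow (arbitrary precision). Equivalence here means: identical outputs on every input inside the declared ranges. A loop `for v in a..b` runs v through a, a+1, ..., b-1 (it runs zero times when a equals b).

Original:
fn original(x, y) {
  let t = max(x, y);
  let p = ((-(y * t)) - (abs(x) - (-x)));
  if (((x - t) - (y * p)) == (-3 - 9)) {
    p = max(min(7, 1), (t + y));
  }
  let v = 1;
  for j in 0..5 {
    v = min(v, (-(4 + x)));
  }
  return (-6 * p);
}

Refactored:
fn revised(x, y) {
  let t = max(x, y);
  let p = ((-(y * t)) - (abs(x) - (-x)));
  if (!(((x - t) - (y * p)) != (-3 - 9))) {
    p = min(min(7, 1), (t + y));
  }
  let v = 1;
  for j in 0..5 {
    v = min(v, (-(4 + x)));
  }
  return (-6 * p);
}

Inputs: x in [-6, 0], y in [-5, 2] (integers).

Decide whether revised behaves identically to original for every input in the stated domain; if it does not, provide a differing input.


Take x=-6, y=-2.
original: t=-2, then p=-4, then (((x - t) - (y * p)) == (-3 - 9)) is true, then p=1, then v=1, then (j=0), then v=1, then (j=1), then v=1, then (j=2), then v=1, then (j=3), then v=1, then (j=4), then v=1, then returns -6
revised: t=-2, then p=-4, then (!(((x - t) - (y * p)) != (-3 - 9))) is true, then p=-4, then v=1, then (j=0), then v=1, then (j=1), then v=1, then (j=2), then v=1, then (j=3), then v=1, then (j=4), then v=1, then returns 24
-6 != 24, so the rewrite changes behavior.
verdict: not equivalent; witness: x=-6, y=-2
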